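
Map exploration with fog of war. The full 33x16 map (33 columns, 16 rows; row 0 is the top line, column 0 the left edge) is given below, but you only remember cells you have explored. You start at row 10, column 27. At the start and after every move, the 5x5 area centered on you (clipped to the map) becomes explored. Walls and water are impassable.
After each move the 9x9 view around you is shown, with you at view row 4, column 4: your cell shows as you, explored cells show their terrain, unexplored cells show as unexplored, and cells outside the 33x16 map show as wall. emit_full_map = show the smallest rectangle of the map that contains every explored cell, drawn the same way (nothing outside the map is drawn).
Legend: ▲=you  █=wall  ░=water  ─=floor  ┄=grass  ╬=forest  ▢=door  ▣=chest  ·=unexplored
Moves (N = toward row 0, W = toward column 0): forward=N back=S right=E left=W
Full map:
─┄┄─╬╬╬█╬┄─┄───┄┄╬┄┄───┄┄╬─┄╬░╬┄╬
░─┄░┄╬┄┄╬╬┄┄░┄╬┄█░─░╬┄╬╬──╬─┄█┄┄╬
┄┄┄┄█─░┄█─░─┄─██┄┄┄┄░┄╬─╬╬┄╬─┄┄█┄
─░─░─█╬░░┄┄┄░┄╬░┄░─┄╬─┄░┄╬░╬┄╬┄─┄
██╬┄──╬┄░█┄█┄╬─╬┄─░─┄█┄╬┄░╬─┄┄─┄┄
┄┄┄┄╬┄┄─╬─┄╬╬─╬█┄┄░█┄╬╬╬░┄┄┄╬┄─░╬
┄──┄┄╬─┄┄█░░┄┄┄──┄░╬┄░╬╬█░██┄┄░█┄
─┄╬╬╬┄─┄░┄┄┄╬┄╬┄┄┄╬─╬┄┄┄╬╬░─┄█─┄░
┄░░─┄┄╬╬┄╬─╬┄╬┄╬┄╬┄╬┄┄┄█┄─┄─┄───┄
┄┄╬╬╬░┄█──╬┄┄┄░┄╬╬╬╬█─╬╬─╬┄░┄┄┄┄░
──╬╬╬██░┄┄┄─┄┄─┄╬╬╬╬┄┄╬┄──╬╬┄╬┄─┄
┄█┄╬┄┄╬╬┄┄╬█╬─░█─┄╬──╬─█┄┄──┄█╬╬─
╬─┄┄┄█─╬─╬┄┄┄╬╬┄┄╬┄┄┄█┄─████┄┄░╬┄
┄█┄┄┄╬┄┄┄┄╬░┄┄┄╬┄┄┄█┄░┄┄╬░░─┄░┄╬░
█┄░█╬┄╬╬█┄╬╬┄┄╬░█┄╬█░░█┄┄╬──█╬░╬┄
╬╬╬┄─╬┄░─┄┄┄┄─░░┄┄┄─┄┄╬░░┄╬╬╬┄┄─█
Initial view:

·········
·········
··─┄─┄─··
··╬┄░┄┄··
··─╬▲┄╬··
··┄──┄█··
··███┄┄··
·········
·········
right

·········
·········
·─┄─┄──··
·╬┄░┄┄┄··
·─╬╬▲╬┄··
·┄──┄█╬··
·███┄┄░··
·········
·········

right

········█
········█
─┄─┄───·█
╬┄░┄┄┄┄·█
─╬╬┄▲┄─·█
┄──┄█╬╬·█
███┄┄░╬·█
········█
········█

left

·········
·········
·─┄─┄───·
·╬┄░┄┄┄┄·
·─╬╬▲╬┄─·
·┄──┄█╬╬·
·███┄┄░╬·
·········
·········

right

········█
········█
─┄─┄───·█
╬┄░┄┄┄┄·█
─╬╬┄▲┄─·█
┄──┄█╬╬·█
███┄┄░╬·█
········█
········█

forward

········█
········█
··─┄█─┄·█
─┄─┄───·█
╬┄░┄▲┄┄·█
─╬╬┄╬┄─·█
┄──┄█╬╬·█
███┄┄░╬·█
········█

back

········█
··─┄█─┄·█
─┄─┄───·█
╬┄░┄┄┄┄·█
─╬╬┄▲┄─·█
┄──┄█╬╬·█
███┄┄░╬·█
········█
········█

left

·········
···─┄█─┄·
·─┄─┄───·
·╬┄░┄┄┄┄·
·─╬╬▲╬┄─·
·┄──┄█╬╬·
·███┄┄░╬·
·········
·········

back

···─┄█─┄·
·─┄─┄───·
·╬┄░┄┄┄┄·
·─╬╬┄╬┄─·
·┄──▲█╬╬·
·███┄┄░╬·
··░─┄░┄··
·········
·········

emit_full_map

··─┄█─┄
─┄─┄───
╬┄░┄┄┄┄
─╬╬┄╬┄─
┄──▲█╬╬
███┄┄░╬
·░─┄░┄·

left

····─┄█─┄
··─┄─┄───
··╬┄░┄┄┄┄
··─╬╬┄╬┄─
··┄─▲┄█╬╬
··███┄┄░╬
··░░─┄░┄·
·········
·········

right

···─┄█─┄·
·─┄─┄───·
·╬┄░┄┄┄┄·
·─╬╬┄╬┄─·
·┄──▲█╬╬·
·███┄┄░╬·
·░░─┄░┄··
·········
·········

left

····─┄█─┄
··─┄─┄───
··╬┄░┄┄┄┄
··─╬╬┄╬┄─
··┄─▲┄█╬╬
··███┄┄░╬
··░░─┄░┄·
·········
·········

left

·····─┄█─
···─┄─┄──
··─╬┄░┄┄┄
··──╬╬┄╬┄
··┄┄▲─┄█╬
··████┄┄░
··╬░░─┄░┄
·········
·········

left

······─┄█
····─┄─┄─
··╬─╬┄░┄┄
··┄──╬╬┄╬
··█┄▲──┄█
··─████┄┄
··┄╬░░─┄░
·········
·········

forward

·········
······─┄█
··█┄─┄─┄─
··╬─╬┄░┄┄
··┄─▲╬╬┄╬
··█┄┄──┄█
··─████┄┄
··┄╬░░─┄░
·········

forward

·········
·········
··┄╬╬░─┄█
··█┄─┄─┄─
··╬─▲┄░┄┄
··┄──╬╬┄╬
··█┄┄──┄█
··─████┄┄
··┄╬░░─┄░

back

·········
··┄╬╬░─┄█
··█┄─┄─┄─
··╬─╬┄░┄┄
··┄─▲╬╬┄╬
··█┄┄──┄█
··─████┄┄
··┄╬░░─┄░
·········

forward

·········
·········
··┄╬╬░─┄█
··█┄─┄─┄─
··╬─▲┄░┄┄
··┄──╬╬┄╬
··█┄┄──┄█
··─████┄┄
··┄╬░░─┄░

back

·········
··┄╬╬░─┄█
··█┄─┄─┄─
··╬─╬┄░┄┄
··┄─▲╬╬┄╬
··█┄┄──┄█
··─████┄┄
··┄╬░░─┄░
·········

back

··┄╬╬░─┄█
··█┄─┄─┄─
··╬─╬┄░┄┄
··┄──╬╬┄╬
··█┄▲──┄█
··─████┄┄
··┄╬░░─┄░
·········
·········

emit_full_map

┄╬╬░─┄█─┄
█┄─┄─┄───
╬─╬┄░┄┄┄┄
┄──╬╬┄╬┄─
█┄▲──┄█╬╬
─████┄┄░╬
┄╬░░─┄░┄·


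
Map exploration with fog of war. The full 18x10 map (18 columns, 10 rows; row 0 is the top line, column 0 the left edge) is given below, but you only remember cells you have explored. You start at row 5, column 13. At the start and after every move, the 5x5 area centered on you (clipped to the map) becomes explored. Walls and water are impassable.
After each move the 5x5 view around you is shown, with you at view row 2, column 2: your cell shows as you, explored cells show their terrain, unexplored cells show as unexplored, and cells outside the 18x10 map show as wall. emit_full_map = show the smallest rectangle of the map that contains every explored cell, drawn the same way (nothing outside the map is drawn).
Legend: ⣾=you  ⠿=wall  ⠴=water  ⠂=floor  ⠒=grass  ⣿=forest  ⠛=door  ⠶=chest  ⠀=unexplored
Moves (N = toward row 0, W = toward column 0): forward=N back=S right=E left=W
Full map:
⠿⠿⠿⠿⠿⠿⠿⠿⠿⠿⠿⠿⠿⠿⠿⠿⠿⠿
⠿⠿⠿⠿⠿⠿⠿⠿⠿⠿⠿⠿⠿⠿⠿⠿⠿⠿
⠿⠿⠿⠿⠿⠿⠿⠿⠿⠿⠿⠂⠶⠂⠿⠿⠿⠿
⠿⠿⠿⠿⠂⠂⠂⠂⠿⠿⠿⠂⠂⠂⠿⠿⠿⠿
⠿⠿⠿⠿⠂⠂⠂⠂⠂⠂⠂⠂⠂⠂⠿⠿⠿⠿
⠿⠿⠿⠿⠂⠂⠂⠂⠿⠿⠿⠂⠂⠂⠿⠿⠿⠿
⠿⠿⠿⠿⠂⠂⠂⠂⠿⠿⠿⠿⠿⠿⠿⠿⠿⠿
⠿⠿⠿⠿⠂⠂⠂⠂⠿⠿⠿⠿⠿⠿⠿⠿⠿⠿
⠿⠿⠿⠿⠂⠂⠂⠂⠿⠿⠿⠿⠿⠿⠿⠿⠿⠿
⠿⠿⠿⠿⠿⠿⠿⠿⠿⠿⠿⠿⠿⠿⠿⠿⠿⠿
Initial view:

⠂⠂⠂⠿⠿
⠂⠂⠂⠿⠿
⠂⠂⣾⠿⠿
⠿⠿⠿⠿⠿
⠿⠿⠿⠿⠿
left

⠿⠂⠂⠂⠿
⠂⠂⠂⠂⠿
⠿⠂⣾⠂⠿
⠿⠿⠿⠿⠿
⠿⠿⠿⠿⠿

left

⠿⠿⠂⠂⠂
⠂⠂⠂⠂⠂
⠿⠿⣾⠂⠂
⠿⠿⠿⠿⠿
⠿⠿⠿⠿⠿

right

⠿⠂⠂⠂⠿
⠂⠂⠂⠂⠿
⠿⠂⣾⠂⠿
⠿⠿⠿⠿⠿
⠿⠿⠿⠿⠿

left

⠿⠿⠂⠂⠂
⠂⠂⠂⠂⠂
⠿⠿⣾⠂⠂
⠿⠿⠿⠿⠿
⠿⠿⠿⠿⠿

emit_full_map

⠿⠿⠂⠂⠂⠿⠿
⠂⠂⠂⠂⠂⠿⠿
⠿⠿⣾⠂⠂⠿⠿
⠿⠿⠿⠿⠿⠿⠿
⠿⠿⠿⠿⠿⠿⠿

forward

⠿⠿⠂⠶⠂
⠿⠿⠂⠂⠂
⠂⠂⣾⠂⠂
⠿⠿⠂⠂⠂
⠿⠿⠿⠿⠿

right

⠿⠂⠶⠂⠿
⠿⠂⠂⠂⠿
⠂⠂⣾⠂⠿
⠿⠂⠂⠂⠿
⠿⠿⠿⠿⠿

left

⠿⠿⠂⠶⠂
⠿⠿⠂⠂⠂
⠂⠂⣾⠂⠂
⠿⠿⠂⠂⠂
⠿⠿⠿⠿⠿

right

⠿⠂⠶⠂⠿
⠿⠂⠂⠂⠿
⠂⠂⣾⠂⠿
⠿⠂⠂⠂⠿
⠿⠿⠿⠿⠿


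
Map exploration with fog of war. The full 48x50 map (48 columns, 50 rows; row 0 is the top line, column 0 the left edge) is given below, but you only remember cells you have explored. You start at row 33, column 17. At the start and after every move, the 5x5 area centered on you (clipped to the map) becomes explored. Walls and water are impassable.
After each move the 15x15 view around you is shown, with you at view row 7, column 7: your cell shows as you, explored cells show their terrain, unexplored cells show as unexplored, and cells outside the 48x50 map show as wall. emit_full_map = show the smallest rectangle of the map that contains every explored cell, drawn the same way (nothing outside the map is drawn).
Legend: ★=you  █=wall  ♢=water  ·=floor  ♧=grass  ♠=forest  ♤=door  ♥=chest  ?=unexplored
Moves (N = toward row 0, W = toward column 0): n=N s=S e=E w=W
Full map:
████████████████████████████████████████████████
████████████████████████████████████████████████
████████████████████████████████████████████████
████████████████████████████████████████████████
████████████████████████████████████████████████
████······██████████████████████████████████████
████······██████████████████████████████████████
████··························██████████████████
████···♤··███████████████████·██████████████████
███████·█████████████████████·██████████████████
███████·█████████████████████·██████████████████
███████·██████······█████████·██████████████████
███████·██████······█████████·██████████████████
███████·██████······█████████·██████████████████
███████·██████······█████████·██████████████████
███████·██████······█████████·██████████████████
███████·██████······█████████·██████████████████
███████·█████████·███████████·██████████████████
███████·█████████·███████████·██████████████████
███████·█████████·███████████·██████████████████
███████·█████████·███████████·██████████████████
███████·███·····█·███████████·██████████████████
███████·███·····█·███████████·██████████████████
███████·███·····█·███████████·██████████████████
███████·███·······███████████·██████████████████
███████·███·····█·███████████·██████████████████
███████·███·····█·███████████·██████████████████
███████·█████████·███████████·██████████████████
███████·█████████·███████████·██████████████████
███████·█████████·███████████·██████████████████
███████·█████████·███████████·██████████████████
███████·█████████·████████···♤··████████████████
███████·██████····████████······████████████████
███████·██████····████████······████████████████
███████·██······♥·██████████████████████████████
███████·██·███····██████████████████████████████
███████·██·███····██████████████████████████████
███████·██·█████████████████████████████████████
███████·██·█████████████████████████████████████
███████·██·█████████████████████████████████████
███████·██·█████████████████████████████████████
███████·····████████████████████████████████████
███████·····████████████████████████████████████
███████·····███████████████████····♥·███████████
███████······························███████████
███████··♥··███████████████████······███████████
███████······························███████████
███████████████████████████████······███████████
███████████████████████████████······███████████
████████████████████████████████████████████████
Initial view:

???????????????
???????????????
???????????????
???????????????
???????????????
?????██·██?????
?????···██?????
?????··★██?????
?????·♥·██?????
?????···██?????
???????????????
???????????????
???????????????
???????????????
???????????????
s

???????????????
???????????????
???????????????
???????????????
?????██·██?????
?????···██?????
?????···██?????
?????·♥★██?????
?????···██?????
?????···██?????
???????????????
???????????????
???????????????
???????????????
???????????????

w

???????????????
???????????????
???????????????
???????????????
??????██·██????
?????····██????
?????····██????
?????··★·██????
?????····██????
?????····██????
???????????????
???????????????
???????????????
???????????????
???????????????

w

???????????????
???????????????
???????????????
???????????????
???????██·██???
?????█····██???
?????█····██???
?????··★♥·██???
?????█····██???
?????█····██???
???????????????
???????????????
???????????????
???????????????
???????????????

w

???????????????
???????????????
???????????????
???????????????
????????██·██??
?????██····██??
?????██····██??
?????··★·♥·██??
?????██····██??
?????██····██??
???????????????
???????????????
???????????????
???????????????
???????????????

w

???????????????
???????????????
???????????????
???????????????
?????????██·██?
?????███····██?
?????███····██?
?????··★··♥·██?
?????███····██?
?????███····██?
???????????????
???????????????
???????????????
???????????????
???????????????

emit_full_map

????██·██
███····██
███····██
··★··♥·██
███····██
███····██

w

???????????????
???????????????
???????????????
???????????????
??????????██·██
?????████····██
?????████····██
?????··★···♥·██
?????·███····██
?????·███····██
???????????????
???????????????
???????????????
???????????????
???????????????

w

???????????????
???????????????
???????????????
???????????????
???????????██·█
?????█████····█
?????█████····█
?????█·★····♥·█
?????█·███····█
?????█·███····█
???????????????
???????????????
???????????????
???????????????
???????????????

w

???????????????
???????????????
???????????????
???????????????
????????????██·
?????██████····
?????██████····
?????██★·····♥·
?????██·███····
?????██·███····
???????????????
???????????????
???????????????
???????????????
???????????????

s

???????????????
???????????????
???????????????
????????????██·
?????██████····
?????██████····
?????██······♥·
?????██★███····
?????██·███····
?????██·██?????
???????????????
???????????????
???????????????
???????????????
???????????????

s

???????????????
???????????????
????????????██·
?????██████····
?????██████····
?????██······♥·
?????██·███····
?????██★███····
?????██·██?????
?????██·██?????
???????????????
???????????????
???????????????
???????????????
???????????????

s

???????????????
????????????██·
?????██████····
?????██████····
?????██······♥·
?????██·███····
?????██·███····
?????██★██?????
?????██·██?????
?????██·██?????
???????????????
???????????????
???????????????
???????????????
???????????????

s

????????????██·
?????██████····
?????██████····
?????██······♥·
?????██·███····
?????██·███····
?????██·██?????
?????██★██?????
?????██·██?????
?????██·██?????
???????????????
???????????????
???????????????
???????????????
???????????????

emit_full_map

???????██·██
██████····██
██████····██
██······♥·██
██·███····██
██·███····██
██·██???????
██★██???????
██·██???????
██·██???????


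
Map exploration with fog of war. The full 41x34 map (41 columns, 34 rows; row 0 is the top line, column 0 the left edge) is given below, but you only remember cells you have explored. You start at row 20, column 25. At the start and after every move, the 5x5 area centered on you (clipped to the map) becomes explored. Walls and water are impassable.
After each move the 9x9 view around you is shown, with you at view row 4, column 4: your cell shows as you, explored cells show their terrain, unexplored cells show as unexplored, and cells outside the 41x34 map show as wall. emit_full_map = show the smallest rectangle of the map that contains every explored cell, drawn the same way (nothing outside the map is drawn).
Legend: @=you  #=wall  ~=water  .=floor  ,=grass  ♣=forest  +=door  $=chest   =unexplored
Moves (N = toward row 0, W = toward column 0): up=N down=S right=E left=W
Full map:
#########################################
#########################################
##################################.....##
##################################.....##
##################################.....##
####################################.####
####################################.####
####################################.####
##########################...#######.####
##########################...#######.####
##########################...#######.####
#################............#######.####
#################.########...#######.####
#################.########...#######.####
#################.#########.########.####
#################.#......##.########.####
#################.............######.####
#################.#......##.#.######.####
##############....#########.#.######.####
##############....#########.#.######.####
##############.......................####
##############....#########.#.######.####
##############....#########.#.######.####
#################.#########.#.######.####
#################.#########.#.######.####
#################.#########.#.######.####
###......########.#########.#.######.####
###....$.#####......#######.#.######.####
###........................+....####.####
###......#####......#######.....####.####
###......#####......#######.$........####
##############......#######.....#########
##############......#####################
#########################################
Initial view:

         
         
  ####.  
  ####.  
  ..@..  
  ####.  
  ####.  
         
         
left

         
         
  #####. 
  #####. 
  ..@... 
  #####. 
  #####. 
         
         

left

         
         
  ######.
  ######.
  ..@....
  ######.
  ######.
         
         

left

         
         
  #######
  #######
  ..@....
  #######
  #######
         
         

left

         
         
  #######
  #######
  ..@....
  #######
  #######
         
         


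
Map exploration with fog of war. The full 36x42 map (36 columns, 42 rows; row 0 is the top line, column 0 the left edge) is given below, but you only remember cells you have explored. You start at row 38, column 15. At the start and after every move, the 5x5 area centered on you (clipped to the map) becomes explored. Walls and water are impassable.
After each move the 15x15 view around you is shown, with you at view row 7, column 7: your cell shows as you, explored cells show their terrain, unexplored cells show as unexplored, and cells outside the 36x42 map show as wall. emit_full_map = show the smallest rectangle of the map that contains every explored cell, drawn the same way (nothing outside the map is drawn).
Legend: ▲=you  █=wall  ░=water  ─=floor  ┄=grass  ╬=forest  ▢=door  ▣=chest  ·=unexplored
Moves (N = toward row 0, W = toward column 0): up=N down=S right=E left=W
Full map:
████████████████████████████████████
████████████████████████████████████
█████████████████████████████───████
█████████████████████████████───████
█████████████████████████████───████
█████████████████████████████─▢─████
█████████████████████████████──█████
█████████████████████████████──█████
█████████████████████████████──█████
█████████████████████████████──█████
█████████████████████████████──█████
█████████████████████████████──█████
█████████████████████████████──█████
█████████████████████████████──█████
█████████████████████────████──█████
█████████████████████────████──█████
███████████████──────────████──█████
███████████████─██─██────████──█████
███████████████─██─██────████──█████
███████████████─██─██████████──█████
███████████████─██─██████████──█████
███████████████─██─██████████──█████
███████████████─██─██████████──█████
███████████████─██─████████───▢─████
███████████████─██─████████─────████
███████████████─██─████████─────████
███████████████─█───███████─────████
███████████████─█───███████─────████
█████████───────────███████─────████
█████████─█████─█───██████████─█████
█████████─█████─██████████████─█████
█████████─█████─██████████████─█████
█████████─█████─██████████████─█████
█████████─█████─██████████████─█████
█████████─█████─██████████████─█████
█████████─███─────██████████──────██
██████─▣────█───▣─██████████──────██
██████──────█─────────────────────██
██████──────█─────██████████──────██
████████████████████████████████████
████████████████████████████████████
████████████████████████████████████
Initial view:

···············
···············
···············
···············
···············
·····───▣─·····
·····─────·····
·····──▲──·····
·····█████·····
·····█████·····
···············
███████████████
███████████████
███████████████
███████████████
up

···············
···············
···············
···············
···············
·····─────·····
·····───▣─·····
·····──▲──·····
·····─────·····
·····█████·····
·····█████·····
···············
███████████████
███████████████
███████████████

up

···············
···············
···············
···············
···············
·····██─██·····
·····─────·····
·····──▲▣─·····
·····─────·····
·····─────·····
·····█████·····
·····█████·····
···············
███████████████
███████████████

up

···············
···············
···············
···············
···············
·····██─██·····
·····██─██·····
·····──▲──·····
·····───▣─·····
·····─────·····
·····─────·····
·····█████·····
·····█████·····
···············
███████████████

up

···············
···············
···············
···············
···············
·····██─██·····
·····██─██·····
·····██▲██·····
·····─────·····
·····───▣─·····
·····─────·····
·····─────·····
·····█████·····
·····█████·····
···············

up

···············
···············
···············
···············
···············
·····██─██·····
·····██─██·····
·····██▲██·····
·····██─██·····
·····─────·····
·····───▣─·····
·····─────·····
·····─────·····
·····█████·····
·····█████·····

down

···············
···············
···············
···············
·····██─██·····
·····██─██·····
·····██─██·····
·····██▲██·····
·····─────·····
·····───▣─·····
·····─────·····
·····─────·····
·····█████·····
·····█████·····
···············

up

···············
···············
···············
···············
···············
·····██─██·····
·····██─██·····
·····██▲██·····
·····██─██·····
·····─────·····
·····───▣─·····
·····─────·····
·····─────·····
·····█████·····
·····█████·····

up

···············
···············
···············
···············
···············
·····██─██·····
·····██─██·····
·····██▲██·····
·····██─██·····
·····██─██·····
·····─────·····
·····───▣─·····
·····─────·····
·····─────·····
·····█████·····

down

···············
···············
···············
···············
·····██─██·····
·····██─██·····
·····██─██·····
·····██▲██·····
·····██─██·····
·····─────·····
·····───▣─·····
·····─────·····
·····─────·····
·····█████·····
·····█████·····

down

···············
···············
···············
·····██─██·····
·····██─██·····
·····██─██·····
·····██─██·····
·····██▲██·····
·····─────·····
·····───▣─·····
·····─────·····
·····─────·····
·····█████·····
·····█████·····
···············

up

···············
···············
···············
···············
·····██─██·····
·····██─██·····
·····██─██·····
·····██▲██·····
·····██─██·····
·····─────·····
·····───▣─·····
·····─────·····
·····─────·····
·····█████·····
·····█████·····

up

···············
···············
···············
···············
···············
·····██─██·····
·····██─██·····
·····██▲██·····
·····██─██·····
·····██─██·····
·····─────·····
·····───▣─·····
·····─────·····
·····─────·····
·····█████·····


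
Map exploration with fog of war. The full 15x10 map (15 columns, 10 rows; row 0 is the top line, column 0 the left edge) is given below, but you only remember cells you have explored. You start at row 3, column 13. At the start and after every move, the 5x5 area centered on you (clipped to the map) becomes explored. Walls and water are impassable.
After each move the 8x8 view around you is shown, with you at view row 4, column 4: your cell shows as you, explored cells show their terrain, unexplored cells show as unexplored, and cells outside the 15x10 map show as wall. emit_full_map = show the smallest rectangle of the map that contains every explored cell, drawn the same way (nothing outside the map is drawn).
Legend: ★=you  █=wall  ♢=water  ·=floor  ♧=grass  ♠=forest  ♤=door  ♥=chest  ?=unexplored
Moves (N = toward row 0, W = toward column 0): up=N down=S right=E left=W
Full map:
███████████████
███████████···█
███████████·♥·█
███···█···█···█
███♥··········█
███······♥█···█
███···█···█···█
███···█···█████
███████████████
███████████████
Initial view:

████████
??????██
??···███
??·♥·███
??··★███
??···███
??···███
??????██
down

??????██
??···███
??·♥·███
??···███
??··★███
??···███
??···███
??????██

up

████████
??????██
??···███
??·♥·███
??··★███
??···███
??···███
??···███

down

??????██
??···███
??·♥·███
??···███
??··★███
??···███
??···███
??????██

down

??···███
??·♥·███
??···███
??···███
??··★███
??···███
??██████
??????██

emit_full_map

···█
·♥·█
···█
···█
··★█
···█
████

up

??????██
??···███
??·♥·███
??···███
??··★███
??···███
??···███
??██████

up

████████
??????██
??···███
??·♥·███
??··★███
??···███
??···███
??···███

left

████████
???????█
??█···██
??█·♥·██
??█·★·██
??····██
??█···██
???···██

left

████████
????????
??██···█
??██·♥·█
??·█★··█
??·····█
??♥█···█
????···█

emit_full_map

██···█
██·♥·█
·█★··█
·····█
♥█···█
??···█
??████

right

████████
???????█
?██···██
?██·♥·██
?·█·★·██
?·····██
?♥█···██
???···██

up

████████
████████
??██████
?██···██
?██·★·██
?·█···██
?·····██
?♥█···██

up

████████
████████
████████
??██████
?██·★·██
?██·♥·██
?·█···██
?·····██

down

████████
████████
??██████
?██···██
?██·★·██
?·█···██
?·····██
?♥█···██

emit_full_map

?█████
██···█
██·★·█
·█···█
·····█
♥█···█
??···█
??████

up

████████
████████
████████
??██████
?██·★·██
?██·♥·██
?·█···██
?·····██

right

████████
████████
████████
?███████
██··★███
██·♥·███
·█···███
·····███

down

████████
████████
?███████
██···███
██·♥★███
·█···███
·····███
♥█···███

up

████████
████████
████████
?███████
██··★███
██·♥·███
·█···███
·····███

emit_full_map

?█████
██··★█
██·♥·█
·█···█
·····█
♥█···█
??···█
??████
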